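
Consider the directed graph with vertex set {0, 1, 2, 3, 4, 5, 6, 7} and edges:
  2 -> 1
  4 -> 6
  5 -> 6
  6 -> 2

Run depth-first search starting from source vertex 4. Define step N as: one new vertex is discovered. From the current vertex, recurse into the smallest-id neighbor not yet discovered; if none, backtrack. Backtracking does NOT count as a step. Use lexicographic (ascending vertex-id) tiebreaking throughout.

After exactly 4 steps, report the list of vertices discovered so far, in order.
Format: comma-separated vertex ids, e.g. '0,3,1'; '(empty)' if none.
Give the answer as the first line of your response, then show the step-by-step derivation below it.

4,6,2,1

step 1: discover 4; path=4; order=4
step 2: discover 6; path=4>6; order=4,6
step 3: discover 2; path=4>6>2; order=4,6,2
step 4: discover 1; path=4>6>2>1; order=4,6,2,1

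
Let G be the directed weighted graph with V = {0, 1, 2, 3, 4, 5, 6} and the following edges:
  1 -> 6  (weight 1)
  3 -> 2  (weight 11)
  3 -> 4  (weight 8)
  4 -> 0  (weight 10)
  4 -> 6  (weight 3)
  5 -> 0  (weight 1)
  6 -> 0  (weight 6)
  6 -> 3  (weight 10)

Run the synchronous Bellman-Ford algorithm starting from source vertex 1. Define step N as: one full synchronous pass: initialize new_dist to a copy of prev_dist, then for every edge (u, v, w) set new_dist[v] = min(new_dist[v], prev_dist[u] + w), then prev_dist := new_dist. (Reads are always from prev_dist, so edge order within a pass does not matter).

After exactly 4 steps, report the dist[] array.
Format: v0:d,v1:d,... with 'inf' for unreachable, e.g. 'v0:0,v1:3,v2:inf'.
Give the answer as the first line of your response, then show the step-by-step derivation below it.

v0:7,v1:0,v2:22,v3:11,v4:19,v5:inf,v6:1

step 1: dist = v0:inf,v1:0,v2:inf,v3:inf,v4:inf,v5:inf,v6:1
step 2: dist = v0:7,v1:0,v2:inf,v3:11,v4:inf,v5:inf,v6:1
step 3: dist = v0:7,v1:0,v2:22,v3:11,v4:19,v5:inf,v6:1
step 4: dist = v0:7,v1:0,v2:22,v3:11,v4:19,v5:inf,v6:1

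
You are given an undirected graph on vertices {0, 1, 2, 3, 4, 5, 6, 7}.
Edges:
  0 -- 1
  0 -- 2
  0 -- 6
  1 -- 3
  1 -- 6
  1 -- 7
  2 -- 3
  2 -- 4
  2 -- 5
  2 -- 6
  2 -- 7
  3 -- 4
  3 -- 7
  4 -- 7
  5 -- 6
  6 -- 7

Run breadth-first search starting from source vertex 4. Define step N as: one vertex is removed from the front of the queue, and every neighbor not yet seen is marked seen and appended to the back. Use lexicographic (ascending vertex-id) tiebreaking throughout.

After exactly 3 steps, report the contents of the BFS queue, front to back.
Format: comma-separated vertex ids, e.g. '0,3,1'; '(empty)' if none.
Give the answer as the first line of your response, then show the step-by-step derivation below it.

7,0,5,6,1

step 1: dequeue 4; queue=[2,3,7]; order=4
step 2: dequeue 2; queue=[3,7,0,5,6]; order=4,2
step 3: dequeue 3; queue=[7,0,5,6,1]; order=4,2,3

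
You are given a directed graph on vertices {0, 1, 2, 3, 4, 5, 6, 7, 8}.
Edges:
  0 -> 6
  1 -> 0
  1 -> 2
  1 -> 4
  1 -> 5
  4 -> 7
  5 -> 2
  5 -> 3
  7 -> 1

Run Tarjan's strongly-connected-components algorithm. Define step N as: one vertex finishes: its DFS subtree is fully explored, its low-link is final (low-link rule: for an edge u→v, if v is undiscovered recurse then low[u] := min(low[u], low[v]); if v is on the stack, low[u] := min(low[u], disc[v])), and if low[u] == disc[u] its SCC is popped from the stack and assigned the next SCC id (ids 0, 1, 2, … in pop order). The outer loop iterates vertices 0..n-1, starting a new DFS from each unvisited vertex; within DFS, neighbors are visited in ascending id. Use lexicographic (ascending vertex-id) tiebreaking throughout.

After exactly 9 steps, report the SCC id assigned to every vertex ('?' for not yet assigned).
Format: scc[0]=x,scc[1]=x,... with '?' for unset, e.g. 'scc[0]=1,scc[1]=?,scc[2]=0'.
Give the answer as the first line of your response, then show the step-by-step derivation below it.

scc[0]=1,scc[1]=5,scc[2]=2,scc[3]=3,scc[4]=5,scc[5]=4,scc[6]=0,scc[7]=5,scc[8]=6

step 1: low=(low[0]=0,low[1]=?,low[2]=?,low[3]=?,low[4]=?,low[5]=?,low[6]=1,low[7]=?,low[8]=?); scc=(scc[0]=?,scc[1]=?,scc[2]=?,scc[3]=?,scc[4]=?,scc[5]=?,scc[6]=0,scc[7]=?,scc[8]=?)
step 2: low=(low[0]=0,low[1]=?,low[2]=?,low[3]=?,low[4]=?,low[5]=?,low[6]=1,low[7]=?,low[8]=?); scc=(scc[0]=1,scc[1]=?,scc[2]=?,scc[3]=?,scc[4]=?,scc[5]=?,scc[6]=0,scc[7]=?,scc[8]=?)
step 3: low=(low[0]=0,low[1]=2,low[2]=3,low[3]=?,low[4]=?,low[5]=?,low[6]=1,low[7]=?,low[8]=?); scc=(scc[0]=1,scc[1]=?,scc[2]=2,scc[3]=?,scc[4]=?,scc[5]=?,scc[6]=0,scc[7]=?,scc[8]=?)
step 4: low=(low[0]=0,low[1]=2,low[2]=3,low[3]=?,low[4]=4,low[5]=?,low[6]=1,low[7]=2,low[8]=?); scc=(scc[0]=1,scc[1]=?,scc[2]=2,scc[3]=?,scc[4]=?,scc[5]=?,scc[6]=0,scc[7]=?,scc[8]=?)
step 5: low=(low[0]=0,low[1]=2,low[2]=3,low[3]=?,low[4]=2,low[5]=?,low[6]=1,low[7]=2,low[8]=?); scc=(scc[0]=1,scc[1]=?,scc[2]=2,scc[3]=?,scc[4]=?,scc[5]=?,scc[6]=0,scc[7]=?,scc[8]=?)
step 6: low=(low[0]=0,low[1]=2,low[2]=3,low[3]=7,low[4]=2,low[5]=6,low[6]=1,low[7]=2,low[8]=?); scc=(scc[0]=1,scc[1]=?,scc[2]=2,scc[3]=3,scc[4]=?,scc[5]=?,scc[6]=0,scc[7]=?,scc[8]=?)
step 7: low=(low[0]=0,low[1]=2,low[2]=3,low[3]=7,low[4]=2,low[5]=6,low[6]=1,low[7]=2,low[8]=?); scc=(scc[0]=1,scc[1]=?,scc[2]=2,scc[3]=3,scc[4]=?,scc[5]=4,scc[6]=0,scc[7]=?,scc[8]=?)
step 8: low=(low[0]=0,low[1]=2,low[2]=3,low[3]=7,low[4]=2,low[5]=6,low[6]=1,low[7]=2,low[8]=?); scc=(scc[0]=1,scc[1]=5,scc[2]=2,scc[3]=3,scc[4]=5,scc[5]=4,scc[6]=0,scc[7]=5,scc[8]=?)
step 9: low=(low[0]=0,low[1]=2,low[2]=3,low[3]=7,low[4]=2,low[5]=6,low[6]=1,low[7]=2,low[8]=8); scc=(scc[0]=1,scc[1]=5,scc[2]=2,scc[3]=3,scc[4]=5,scc[5]=4,scc[6]=0,scc[7]=5,scc[8]=6)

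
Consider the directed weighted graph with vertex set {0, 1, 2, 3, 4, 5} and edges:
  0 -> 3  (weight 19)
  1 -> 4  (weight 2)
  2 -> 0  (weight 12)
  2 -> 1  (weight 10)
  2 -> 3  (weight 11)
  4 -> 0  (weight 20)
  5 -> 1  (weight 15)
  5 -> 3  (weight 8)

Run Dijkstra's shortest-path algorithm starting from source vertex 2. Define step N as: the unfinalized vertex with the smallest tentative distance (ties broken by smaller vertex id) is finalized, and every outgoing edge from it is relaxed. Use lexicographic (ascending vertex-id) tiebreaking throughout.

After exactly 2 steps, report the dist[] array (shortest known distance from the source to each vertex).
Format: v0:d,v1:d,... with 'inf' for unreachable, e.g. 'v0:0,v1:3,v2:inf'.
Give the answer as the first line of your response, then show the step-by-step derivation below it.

v0:12,v1:10,v2:0,v3:11,v4:12,v5:inf

step 1: dist = v0:12,v1:10,v2:0,v3:11,v4:inf,v5:inf
step 2: dist = v0:12,v1:10,v2:0,v3:11,v4:12,v5:inf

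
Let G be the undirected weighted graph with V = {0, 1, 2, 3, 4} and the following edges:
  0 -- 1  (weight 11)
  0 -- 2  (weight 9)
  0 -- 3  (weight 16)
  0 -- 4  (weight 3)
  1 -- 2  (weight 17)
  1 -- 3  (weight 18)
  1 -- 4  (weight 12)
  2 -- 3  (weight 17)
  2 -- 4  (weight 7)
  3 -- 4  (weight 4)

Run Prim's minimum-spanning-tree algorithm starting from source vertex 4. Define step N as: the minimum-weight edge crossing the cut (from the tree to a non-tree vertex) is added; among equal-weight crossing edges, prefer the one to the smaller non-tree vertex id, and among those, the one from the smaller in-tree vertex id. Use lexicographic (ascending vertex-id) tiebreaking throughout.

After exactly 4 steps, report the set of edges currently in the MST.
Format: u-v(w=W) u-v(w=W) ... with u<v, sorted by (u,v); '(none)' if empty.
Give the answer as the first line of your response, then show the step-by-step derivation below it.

0-1(w=11) 0-4(w=3) 2-4(w=7) 3-4(w=4)

step 1: add edge 0-4 (w=3); MST = {0-4(w=3)}
step 2: add edge 3-4 (w=4); MST = {0-4(w=3) 3-4(w=4)}
step 3: add edge 2-4 (w=7); MST = {0-4(w=3) 2-4(w=7) 3-4(w=4)}
step 4: add edge 0-1 (w=11); MST = {0-1(w=11) 0-4(w=3) 2-4(w=7) 3-4(w=4)}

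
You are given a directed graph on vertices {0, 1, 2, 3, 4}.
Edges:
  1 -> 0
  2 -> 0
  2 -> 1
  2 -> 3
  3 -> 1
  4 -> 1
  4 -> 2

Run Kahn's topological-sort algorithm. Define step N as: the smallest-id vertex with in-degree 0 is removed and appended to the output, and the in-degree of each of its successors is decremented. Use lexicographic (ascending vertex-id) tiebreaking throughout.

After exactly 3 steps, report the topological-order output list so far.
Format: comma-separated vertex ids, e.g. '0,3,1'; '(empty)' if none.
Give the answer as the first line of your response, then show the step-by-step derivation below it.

4,2,3

step 1: output 4; order=[4]; indeg=(2,2,0,1,0)
step 2: output 2; order=[4,2]; indeg=(1,1,0,0,0)
step 3: output 3; order=[4,2,3]; indeg=(1,0,0,0,0)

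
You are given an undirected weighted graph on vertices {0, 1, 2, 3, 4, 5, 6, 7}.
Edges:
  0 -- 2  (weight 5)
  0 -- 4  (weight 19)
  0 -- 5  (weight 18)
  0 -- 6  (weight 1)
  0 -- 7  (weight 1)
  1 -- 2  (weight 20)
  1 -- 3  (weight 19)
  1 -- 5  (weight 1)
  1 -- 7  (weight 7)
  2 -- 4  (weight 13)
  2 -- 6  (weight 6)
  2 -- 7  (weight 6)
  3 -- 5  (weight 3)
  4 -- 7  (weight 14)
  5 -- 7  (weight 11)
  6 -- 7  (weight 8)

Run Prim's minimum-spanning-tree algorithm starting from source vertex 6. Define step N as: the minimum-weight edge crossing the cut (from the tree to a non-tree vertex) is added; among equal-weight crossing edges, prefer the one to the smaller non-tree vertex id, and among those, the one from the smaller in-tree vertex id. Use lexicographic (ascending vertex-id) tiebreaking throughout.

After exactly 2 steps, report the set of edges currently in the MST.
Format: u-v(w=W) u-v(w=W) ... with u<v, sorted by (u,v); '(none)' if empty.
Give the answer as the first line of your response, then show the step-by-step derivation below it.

0-6(w=1) 0-7(w=1)

step 1: add edge 0-6 (w=1); MST = {0-6(w=1)}
step 2: add edge 0-7 (w=1); MST = {0-6(w=1) 0-7(w=1)}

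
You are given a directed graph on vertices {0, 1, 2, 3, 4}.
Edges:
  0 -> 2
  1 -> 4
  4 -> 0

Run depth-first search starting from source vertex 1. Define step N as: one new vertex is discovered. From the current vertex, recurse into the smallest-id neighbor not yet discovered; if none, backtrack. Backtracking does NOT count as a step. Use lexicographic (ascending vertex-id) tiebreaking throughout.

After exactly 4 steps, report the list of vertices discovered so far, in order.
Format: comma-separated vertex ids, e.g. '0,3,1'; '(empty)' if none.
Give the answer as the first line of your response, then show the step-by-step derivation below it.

1,4,0,2

step 1: discover 1; path=1; order=1
step 2: discover 4; path=1>4; order=1,4
step 3: discover 0; path=1>4>0; order=1,4,0
step 4: discover 2; path=1>4>0>2; order=1,4,0,2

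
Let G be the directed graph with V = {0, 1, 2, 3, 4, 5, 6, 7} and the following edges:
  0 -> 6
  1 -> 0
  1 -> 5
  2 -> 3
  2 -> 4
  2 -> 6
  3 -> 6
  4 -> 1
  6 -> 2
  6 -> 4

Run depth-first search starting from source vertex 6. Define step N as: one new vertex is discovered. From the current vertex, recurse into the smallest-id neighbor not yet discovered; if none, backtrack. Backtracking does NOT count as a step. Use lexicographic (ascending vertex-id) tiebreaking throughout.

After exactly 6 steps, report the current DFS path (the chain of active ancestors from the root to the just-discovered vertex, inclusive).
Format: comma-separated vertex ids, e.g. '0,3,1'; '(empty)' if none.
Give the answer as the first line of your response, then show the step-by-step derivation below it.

6,2,4,1,0

step 1: discover 6; path=6; order=6
step 2: discover 2; path=6>2; order=6,2
step 3: discover 3; path=6>2>3; order=6,2,3
step 4: discover 4; path=6>2>4; order=6,2,3,4
step 5: discover 1; path=6>2>4>1; order=6,2,3,4,1
step 6: discover 0; path=6>2>4>1>0; order=6,2,3,4,1,0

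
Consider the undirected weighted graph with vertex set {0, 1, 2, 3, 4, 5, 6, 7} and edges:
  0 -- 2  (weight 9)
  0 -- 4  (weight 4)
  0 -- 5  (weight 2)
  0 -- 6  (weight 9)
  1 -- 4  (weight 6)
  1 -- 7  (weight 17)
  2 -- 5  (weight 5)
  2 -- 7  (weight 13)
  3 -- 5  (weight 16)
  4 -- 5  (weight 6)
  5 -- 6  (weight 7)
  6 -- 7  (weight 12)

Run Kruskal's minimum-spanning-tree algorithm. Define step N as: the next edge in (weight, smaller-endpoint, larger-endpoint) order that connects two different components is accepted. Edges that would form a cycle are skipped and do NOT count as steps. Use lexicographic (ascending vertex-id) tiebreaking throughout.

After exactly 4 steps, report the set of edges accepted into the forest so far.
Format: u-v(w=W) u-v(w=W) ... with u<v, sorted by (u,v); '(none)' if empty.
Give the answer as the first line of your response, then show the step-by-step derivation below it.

0-4(w=4) 0-5(w=2) 1-4(w=6) 2-5(w=5)

step 1: add edge 0-5 (w=2); MST = {0-5(w=2)}
step 2: add edge 0-4 (w=4); MST = {0-4(w=4) 0-5(w=2)}
step 3: add edge 2-5 (w=5); MST = {0-4(w=4) 0-5(w=2) 2-5(w=5)}
step 4: add edge 1-4 (w=6); MST = {0-4(w=4) 0-5(w=2) 1-4(w=6) 2-5(w=5)}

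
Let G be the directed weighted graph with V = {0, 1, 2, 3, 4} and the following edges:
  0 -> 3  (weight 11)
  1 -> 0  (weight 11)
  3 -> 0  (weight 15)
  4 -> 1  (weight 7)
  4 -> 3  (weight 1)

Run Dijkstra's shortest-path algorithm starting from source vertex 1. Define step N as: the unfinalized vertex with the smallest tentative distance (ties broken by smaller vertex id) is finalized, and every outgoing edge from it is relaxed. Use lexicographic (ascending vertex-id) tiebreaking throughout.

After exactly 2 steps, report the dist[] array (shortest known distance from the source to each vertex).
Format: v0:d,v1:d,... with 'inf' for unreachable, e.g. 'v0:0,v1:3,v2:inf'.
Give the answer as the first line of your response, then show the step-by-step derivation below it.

v0:11,v1:0,v2:inf,v3:22,v4:inf

step 1: dist = v0:11,v1:0,v2:inf,v3:inf,v4:inf
step 2: dist = v0:11,v1:0,v2:inf,v3:22,v4:inf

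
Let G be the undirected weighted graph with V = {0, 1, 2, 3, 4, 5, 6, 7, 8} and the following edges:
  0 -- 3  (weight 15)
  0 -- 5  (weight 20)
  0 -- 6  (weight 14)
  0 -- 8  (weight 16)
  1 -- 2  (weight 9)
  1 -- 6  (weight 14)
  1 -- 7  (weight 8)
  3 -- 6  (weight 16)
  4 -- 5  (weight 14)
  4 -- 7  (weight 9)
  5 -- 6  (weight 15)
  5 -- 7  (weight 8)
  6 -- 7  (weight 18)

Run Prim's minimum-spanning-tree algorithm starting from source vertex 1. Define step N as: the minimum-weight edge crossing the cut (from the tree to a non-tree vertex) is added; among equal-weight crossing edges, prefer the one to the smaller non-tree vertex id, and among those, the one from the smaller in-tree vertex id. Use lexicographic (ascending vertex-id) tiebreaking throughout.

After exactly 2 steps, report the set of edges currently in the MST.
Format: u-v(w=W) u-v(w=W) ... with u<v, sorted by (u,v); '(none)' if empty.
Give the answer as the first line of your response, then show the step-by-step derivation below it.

1-7(w=8) 5-7(w=8)

step 1: add edge 1-7 (w=8); MST = {1-7(w=8)}
step 2: add edge 5-7 (w=8); MST = {1-7(w=8) 5-7(w=8)}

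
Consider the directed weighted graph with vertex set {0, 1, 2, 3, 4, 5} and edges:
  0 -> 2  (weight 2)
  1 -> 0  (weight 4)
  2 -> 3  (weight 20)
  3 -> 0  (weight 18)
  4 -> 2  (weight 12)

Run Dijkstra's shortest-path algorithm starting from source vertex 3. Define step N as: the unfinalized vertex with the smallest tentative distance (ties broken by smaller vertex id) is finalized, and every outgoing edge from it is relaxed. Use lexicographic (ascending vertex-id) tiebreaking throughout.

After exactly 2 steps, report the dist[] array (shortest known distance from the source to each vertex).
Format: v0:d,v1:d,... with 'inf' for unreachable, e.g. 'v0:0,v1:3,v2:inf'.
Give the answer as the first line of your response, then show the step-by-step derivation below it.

v0:18,v1:inf,v2:20,v3:0,v4:inf,v5:inf

step 1: dist = v0:18,v1:inf,v2:inf,v3:0,v4:inf,v5:inf
step 2: dist = v0:18,v1:inf,v2:20,v3:0,v4:inf,v5:inf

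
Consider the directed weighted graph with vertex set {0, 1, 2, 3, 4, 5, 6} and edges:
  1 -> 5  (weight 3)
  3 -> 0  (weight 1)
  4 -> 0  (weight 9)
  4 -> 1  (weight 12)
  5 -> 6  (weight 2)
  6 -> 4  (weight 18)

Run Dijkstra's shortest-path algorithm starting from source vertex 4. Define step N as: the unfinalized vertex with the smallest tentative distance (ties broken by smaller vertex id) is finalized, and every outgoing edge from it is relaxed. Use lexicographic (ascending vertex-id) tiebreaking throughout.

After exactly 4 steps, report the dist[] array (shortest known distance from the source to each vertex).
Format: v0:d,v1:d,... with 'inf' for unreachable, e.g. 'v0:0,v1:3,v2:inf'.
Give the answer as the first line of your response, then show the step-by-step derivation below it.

v0:9,v1:12,v2:inf,v3:inf,v4:0,v5:15,v6:17

step 1: dist = v0:9,v1:12,v2:inf,v3:inf,v4:0,v5:inf,v6:inf
step 2: dist = v0:9,v1:12,v2:inf,v3:inf,v4:0,v5:inf,v6:inf
step 3: dist = v0:9,v1:12,v2:inf,v3:inf,v4:0,v5:15,v6:inf
step 4: dist = v0:9,v1:12,v2:inf,v3:inf,v4:0,v5:15,v6:17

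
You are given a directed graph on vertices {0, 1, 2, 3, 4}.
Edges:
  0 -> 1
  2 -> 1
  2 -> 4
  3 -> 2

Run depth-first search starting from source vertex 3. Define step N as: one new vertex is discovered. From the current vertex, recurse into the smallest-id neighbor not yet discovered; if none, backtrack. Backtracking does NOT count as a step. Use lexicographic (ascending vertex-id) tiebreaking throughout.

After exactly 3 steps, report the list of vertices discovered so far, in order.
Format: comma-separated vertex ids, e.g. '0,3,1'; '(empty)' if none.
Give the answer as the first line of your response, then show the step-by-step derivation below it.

3,2,1

step 1: discover 3; path=3; order=3
step 2: discover 2; path=3>2; order=3,2
step 3: discover 1; path=3>2>1; order=3,2,1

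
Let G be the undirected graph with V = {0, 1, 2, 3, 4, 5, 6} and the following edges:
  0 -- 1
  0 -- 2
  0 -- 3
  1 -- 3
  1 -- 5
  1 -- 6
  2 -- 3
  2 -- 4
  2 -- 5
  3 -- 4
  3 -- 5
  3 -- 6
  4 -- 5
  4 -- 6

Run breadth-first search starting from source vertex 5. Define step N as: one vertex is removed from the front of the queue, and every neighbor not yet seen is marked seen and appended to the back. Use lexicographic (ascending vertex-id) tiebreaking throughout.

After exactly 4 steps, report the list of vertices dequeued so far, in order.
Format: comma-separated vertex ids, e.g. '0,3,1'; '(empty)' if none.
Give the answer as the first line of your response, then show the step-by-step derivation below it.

5,1,2,3

step 1: dequeue 5; queue=[1,2,3,4]; order=5
step 2: dequeue 1; queue=[2,3,4,0,6]; order=5,1
step 3: dequeue 2; queue=[3,4,0,6]; order=5,1,2
step 4: dequeue 3; queue=[4,0,6]; order=5,1,2,3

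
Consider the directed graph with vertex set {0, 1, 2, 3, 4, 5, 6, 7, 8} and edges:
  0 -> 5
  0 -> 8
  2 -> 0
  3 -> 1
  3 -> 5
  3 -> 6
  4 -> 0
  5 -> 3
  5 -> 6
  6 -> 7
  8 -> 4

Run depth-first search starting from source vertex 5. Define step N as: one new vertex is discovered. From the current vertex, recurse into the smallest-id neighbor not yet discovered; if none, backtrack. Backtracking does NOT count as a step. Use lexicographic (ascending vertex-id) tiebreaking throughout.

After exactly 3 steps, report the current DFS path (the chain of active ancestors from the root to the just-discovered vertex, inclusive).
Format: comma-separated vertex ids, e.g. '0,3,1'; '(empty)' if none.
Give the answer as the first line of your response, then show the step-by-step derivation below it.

5,3,1

step 1: discover 5; path=5; order=5
step 2: discover 3; path=5>3; order=5,3
step 3: discover 1; path=5>3>1; order=5,3,1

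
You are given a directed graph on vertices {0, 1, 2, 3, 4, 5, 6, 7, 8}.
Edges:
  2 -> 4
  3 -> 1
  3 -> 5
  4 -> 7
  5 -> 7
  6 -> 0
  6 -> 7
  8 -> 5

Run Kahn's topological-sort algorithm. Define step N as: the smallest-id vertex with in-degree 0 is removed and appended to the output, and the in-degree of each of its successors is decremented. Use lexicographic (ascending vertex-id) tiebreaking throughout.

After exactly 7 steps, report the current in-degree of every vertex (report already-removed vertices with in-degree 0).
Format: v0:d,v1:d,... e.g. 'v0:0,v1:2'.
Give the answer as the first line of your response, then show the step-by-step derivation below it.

v0:0,v1:0,v2:0,v3:0,v4:0,v5:0,v6:0,v7:1,v8:0

step 1: output 2; order=[2]; indeg=(1,1,0,0,0,2,0,3,0)
step 2: output 3; order=[2,3]; indeg=(1,0,0,0,0,1,0,3,0)
step 3: output 1; order=[2,3,1]; indeg=(1,0,0,0,0,1,0,3,0)
step 4: output 4; order=[2,3,1,4]; indeg=(1,0,0,0,0,1,0,2,0)
step 5: output 6; order=[2,3,1,4,6]; indeg=(0,0,0,0,0,1,0,1,0)
step 6: output 0; order=[2,3,1,4,6,0]; indeg=(0,0,0,0,0,1,0,1,0)
step 7: output 8; order=[2,3,1,4,6,0,8]; indeg=(0,0,0,0,0,0,0,1,0)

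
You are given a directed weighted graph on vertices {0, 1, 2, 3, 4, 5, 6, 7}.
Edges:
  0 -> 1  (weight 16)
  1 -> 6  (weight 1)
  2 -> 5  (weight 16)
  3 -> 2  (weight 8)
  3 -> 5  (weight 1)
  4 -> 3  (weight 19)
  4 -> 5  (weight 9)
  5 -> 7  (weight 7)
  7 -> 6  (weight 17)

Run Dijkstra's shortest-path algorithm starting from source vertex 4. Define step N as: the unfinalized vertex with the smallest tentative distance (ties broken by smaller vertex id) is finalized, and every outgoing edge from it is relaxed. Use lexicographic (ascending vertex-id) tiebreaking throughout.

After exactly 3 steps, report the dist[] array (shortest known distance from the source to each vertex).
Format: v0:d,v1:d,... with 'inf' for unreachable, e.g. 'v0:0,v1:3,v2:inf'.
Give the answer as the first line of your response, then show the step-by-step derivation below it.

v0:inf,v1:inf,v2:inf,v3:19,v4:0,v5:9,v6:33,v7:16

step 1: dist = v0:inf,v1:inf,v2:inf,v3:19,v4:0,v5:9,v6:inf,v7:inf
step 2: dist = v0:inf,v1:inf,v2:inf,v3:19,v4:0,v5:9,v6:inf,v7:16
step 3: dist = v0:inf,v1:inf,v2:inf,v3:19,v4:0,v5:9,v6:33,v7:16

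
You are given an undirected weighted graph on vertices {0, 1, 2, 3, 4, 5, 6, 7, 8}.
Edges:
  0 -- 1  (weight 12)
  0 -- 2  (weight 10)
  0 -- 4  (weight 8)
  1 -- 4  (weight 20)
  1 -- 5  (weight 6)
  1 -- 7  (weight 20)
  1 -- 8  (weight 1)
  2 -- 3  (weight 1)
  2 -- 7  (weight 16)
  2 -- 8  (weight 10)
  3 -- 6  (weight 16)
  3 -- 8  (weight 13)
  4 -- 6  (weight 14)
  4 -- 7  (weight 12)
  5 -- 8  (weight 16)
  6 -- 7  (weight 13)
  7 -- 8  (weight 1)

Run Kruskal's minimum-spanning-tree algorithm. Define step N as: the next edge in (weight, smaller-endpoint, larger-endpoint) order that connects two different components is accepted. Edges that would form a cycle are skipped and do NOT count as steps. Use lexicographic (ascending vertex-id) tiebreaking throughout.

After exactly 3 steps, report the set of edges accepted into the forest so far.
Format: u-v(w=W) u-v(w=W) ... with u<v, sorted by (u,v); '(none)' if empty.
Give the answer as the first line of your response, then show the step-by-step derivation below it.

1-8(w=1) 2-3(w=1) 7-8(w=1)

step 1: add edge 1-8 (w=1); MST = {1-8(w=1)}
step 2: add edge 2-3 (w=1); MST = {1-8(w=1) 2-3(w=1)}
step 3: add edge 7-8 (w=1); MST = {1-8(w=1) 2-3(w=1) 7-8(w=1)}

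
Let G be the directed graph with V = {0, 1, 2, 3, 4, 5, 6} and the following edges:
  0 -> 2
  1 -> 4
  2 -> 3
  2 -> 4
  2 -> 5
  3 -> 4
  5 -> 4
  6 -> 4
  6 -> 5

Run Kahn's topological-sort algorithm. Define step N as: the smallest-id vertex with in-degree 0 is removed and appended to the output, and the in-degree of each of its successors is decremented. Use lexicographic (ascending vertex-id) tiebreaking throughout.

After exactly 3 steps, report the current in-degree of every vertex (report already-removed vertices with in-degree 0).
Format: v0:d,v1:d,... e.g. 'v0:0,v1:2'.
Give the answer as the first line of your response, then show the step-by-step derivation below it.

v0:0,v1:0,v2:0,v3:0,v4:3,v5:1,v6:0

step 1: output 0; order=[0]; indeg=(0,0,0,1,5,2,0)
step 2: output 1; order=[0,1]; indeg=(0,0,0,1,4,2,0)
step 3: output 2; order=[0,1,2]; indeg=(0,0,0,0,3,1,0)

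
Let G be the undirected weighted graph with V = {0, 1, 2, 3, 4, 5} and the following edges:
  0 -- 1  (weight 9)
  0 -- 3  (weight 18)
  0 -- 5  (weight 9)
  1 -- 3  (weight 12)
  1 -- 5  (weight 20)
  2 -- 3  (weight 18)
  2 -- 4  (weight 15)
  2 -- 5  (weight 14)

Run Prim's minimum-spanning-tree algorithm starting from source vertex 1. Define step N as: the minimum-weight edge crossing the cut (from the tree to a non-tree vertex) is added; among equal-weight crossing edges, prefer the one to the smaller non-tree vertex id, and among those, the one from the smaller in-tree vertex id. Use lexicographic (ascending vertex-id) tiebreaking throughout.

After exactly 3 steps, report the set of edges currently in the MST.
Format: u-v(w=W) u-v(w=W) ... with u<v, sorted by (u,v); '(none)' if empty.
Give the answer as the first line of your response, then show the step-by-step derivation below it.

0-1(w=9) 0-5(w=9) 1-3(w=12)

step 1: add edge 0-1 (w=9); MST = {0-1(w=9)}
step 2: add edge 0-5 (w=9); MST = {0-1(w=9) 0-5(w=9)}
step 3: add edge 1-3 (w=12); MST = {0-1(w=9) 0-5(w=9) 1-3(w=12)}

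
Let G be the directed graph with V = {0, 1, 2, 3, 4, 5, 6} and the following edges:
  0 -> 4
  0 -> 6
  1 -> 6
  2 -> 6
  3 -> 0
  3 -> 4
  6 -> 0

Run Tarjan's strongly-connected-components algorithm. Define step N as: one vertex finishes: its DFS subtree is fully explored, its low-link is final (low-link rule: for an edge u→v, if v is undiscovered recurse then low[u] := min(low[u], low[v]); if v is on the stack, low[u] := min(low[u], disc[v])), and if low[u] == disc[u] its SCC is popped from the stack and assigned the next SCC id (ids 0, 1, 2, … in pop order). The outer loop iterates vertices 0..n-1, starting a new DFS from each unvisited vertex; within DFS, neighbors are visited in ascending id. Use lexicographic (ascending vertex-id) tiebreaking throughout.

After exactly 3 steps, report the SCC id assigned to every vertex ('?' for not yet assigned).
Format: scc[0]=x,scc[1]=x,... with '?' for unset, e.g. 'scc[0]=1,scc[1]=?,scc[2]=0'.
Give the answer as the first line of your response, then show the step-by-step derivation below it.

scc[0]=1,scc[1]=?,scc[2]=?,scc[3]=?,scc[4]=0,scc[5]=?,scc[6]=1

step 1: low=(low[0]=0,low[1]=?,low[2]=?,low[3]=?,low[4]=1,low[5]=?,low[6]=?); scc=(scc[0]=?,scc[1]=?,scc[2]=?,scc[3]=?,scc[4]=0,scc[5]=?,scc[6]=?)
step 2: low=(low[0]=0,low[1]=?,low[2]=?,low[3]=?,low[4]=1,low[5]=?,low[6]=0); scc=(scc[0]=?,scc[1]=?,scc[2]=?,scc[3]=?,scc[4]=0,scc[5]=?,scc[6]=?)
step 3: low=(low[0]=0,low[1]=?,low[2]=?,low[3]=?,low[4]=1,low[5]=?,low[6]=0); scc=(scc[0]=1,scc[1]=?,scc[2]=?,scc[3]=?,scc[4]=0,scc[5]=?,scc[6]=1)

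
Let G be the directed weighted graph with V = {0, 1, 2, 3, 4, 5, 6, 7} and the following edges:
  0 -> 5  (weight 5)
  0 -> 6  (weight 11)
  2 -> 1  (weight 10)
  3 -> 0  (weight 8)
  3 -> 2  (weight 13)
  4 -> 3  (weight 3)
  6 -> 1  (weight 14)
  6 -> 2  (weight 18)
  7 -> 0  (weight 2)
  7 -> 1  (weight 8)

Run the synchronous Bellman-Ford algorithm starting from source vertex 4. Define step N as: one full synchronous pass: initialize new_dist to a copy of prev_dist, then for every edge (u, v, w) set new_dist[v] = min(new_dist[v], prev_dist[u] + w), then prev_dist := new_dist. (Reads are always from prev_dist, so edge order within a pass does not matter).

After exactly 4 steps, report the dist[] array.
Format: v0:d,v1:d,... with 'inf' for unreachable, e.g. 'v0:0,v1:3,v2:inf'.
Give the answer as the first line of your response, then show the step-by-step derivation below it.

v0:11,v1:26,v2:16,v3:3,v4:0,v5:16,v6:22,v7:inf

step 1: dist = v0:inf,v1:inf,v2:inf,v3:3,v4:0,v5:inf,v6:inf,v7:inf
step 2: dist = v0:11,v1:inf,v2:16,v3:3,v4:0,v5:inf,v6:inf,v7:inf
step 3: dist = v0:11,v1:26,v2:16,v3:3,v4:0,v5:16,v6:22,v7:inf
step 4: dist = v0:11,v1:26,v2:16,v3:3,v4:0,v5:16,v6:22,v7:inf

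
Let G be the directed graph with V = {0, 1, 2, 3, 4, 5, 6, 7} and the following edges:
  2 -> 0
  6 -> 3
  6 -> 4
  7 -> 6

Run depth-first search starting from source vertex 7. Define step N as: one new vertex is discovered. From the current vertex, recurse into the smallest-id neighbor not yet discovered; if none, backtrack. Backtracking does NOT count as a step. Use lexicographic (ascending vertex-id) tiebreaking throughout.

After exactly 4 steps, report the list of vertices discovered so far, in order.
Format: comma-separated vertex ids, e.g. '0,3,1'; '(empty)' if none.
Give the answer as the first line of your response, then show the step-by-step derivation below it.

7,6,3,4

step 1: discover 7; path=7; order=7
step 2: discover 6; path=7>6; order=7,6
step 3: discover 3; path=7>6>3; order=7,6,3
step 4: discover 4; path=7>6>4; order=7,6,3,4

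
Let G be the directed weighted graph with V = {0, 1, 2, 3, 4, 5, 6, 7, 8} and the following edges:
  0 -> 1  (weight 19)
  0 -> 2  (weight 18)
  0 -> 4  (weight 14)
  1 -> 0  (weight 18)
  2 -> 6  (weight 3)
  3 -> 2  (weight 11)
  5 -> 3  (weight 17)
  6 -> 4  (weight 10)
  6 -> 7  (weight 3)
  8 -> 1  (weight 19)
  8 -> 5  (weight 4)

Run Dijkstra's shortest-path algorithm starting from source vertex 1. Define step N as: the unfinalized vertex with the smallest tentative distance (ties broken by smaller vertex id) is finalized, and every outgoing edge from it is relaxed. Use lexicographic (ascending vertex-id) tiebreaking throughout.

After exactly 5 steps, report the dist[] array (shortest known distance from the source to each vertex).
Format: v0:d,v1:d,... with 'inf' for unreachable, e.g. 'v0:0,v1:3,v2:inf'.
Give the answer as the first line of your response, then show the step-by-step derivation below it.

v0:18,v1:0,v2:36,v3:inf,v4:32,v5:inf,v6:39,v7:42,v8:inf

step 1: dist = v0:18,v1:0,v2:inf,v3:inf,v4:inf,v5:inf,v6:inf,v7:inf,v8:inf
step 2: dist = v0:18,v1:0,v2:36,v3:inf,v4:32,v5:inf,v6:inf,v7:inf,v8:inf
step 3: dist = v0:18,v1:0,v2:36,v3:inf,v4:32,v5:inf,v6:inf,v7:inf,v8:inf
step 4: dist = v0:18,v1:0,v2:36,v3:inf,v4:32,v5:inf,v6:39,v7:inf,v8:inf
step 5: dist = v0:18,v1:0,v2:36,v3:inf,v4:32,v5:inf,v6:39,v7:42,v8:inf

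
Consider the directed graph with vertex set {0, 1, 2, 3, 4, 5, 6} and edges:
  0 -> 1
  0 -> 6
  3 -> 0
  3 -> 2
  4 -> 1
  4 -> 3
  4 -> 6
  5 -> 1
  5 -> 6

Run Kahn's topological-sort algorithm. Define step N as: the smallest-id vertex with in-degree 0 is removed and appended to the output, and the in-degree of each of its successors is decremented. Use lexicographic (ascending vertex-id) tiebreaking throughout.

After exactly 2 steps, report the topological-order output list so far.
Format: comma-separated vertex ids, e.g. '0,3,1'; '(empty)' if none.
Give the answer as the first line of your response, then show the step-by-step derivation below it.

4,3

step 1: output 4; order=[4]; indeg=(1,2,1,0,0,0,2)
step 2: output 3; order=[4,3]; indeg=(0,2,0,0,0,0,2)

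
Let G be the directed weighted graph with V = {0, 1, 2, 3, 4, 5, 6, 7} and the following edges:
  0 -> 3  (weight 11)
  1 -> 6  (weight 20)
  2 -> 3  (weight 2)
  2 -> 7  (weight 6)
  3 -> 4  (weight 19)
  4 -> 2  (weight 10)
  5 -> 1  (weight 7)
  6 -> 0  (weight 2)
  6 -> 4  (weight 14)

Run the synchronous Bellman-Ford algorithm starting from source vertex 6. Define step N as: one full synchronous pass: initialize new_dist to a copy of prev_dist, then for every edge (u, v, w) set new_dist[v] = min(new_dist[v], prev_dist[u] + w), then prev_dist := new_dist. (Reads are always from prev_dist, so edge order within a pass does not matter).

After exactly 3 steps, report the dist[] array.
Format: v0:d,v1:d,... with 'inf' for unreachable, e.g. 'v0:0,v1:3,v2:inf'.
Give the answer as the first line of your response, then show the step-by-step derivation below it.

v0:2,v1:inf,v2:24,v3:13,v4:14,v5:inf,v6:0,v7:30

step 1: dist = v0:2,v1:inf,v2:inf,v3:inf,v4:14,v5:inf,v6:0,v7:inf
step 2: dist = v0:2,v1:inf,v2:24,v3:13,v4:14,v5:inf,v6:0,v7:inf
step 3: dist = v0:2,v1:inf,v2:24,v3:13,v4:14,v5:inf,v6:0,v7:30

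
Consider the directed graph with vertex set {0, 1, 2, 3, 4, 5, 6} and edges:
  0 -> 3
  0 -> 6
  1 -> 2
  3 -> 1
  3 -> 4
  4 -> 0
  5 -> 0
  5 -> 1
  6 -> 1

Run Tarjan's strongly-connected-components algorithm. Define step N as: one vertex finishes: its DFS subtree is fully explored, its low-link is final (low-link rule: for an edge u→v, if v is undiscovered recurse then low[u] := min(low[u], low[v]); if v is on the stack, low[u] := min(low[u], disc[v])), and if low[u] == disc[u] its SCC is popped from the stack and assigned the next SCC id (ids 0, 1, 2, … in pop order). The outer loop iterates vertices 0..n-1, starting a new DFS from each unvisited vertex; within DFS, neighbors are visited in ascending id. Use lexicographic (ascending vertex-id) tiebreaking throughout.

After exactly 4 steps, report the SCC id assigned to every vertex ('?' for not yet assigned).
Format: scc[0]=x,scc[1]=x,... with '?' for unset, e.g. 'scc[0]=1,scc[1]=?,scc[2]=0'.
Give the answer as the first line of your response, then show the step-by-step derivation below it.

scc[0]=?,scc[1]=1,scc[2]=0,scc[3]=?,scc[4]=?,scc[5]=?,scc[6]=?

step 1: low=(low[0]=0,low[1]=2,low[2]=3,low[3]=1,low[4]=?,low[5]=?,low[6]=?); scc=(scc[0]=?,scc[1]=?,scc[2]=0,scc[3]=?,scc[4]=?,scc[5]=?,scc[6]=?)
step 2: low=(low[0]=0,low[1]=2,low[2]=3,low[3]=1,low[4]=?,low[5]=?,low[6]=?); scc=(scc[0]=?,scc[1]=1,scc[2]=0,scc[3]=?,scc[4]=?,scc[5]=?,scc[6]=?)
step 3: low=(low[0]=0,low[1]=2,low[2]=3,low[3]=1,low[4]=0,low[5]=?,low[6]=?); scc=(scc[0]=?,scc[1]=1,scc[2]=0,scc[3]=?,scc[4]=?,scc[5]=?,scc[6]=?)
step 4: low=(low[0]=0,low[1]=2,low[2]=3,low[3]=0,low[4]=0,low[5]=?,low[6]=?); scc=(scc[0]=?,scc[1]=1,scc[2]=0,scc[3]=?,scc[4]=?,scc[5]=?,scc[6]=?)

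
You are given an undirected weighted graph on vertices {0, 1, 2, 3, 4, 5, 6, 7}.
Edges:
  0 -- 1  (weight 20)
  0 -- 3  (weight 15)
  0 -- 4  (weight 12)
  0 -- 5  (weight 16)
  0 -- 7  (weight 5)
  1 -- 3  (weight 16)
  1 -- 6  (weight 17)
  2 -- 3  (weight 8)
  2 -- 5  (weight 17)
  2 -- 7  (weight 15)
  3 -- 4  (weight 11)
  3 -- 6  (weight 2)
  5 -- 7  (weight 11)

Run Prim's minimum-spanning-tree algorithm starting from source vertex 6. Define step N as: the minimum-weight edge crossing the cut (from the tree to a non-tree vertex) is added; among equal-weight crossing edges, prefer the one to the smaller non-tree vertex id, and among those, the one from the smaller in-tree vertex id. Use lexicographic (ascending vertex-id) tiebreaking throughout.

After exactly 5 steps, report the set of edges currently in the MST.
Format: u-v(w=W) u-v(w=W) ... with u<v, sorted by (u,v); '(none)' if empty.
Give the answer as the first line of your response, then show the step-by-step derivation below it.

0-4(w=12) 0-7(w=5) 2-3(w=8) 3-4(w=11) 3-6(w=2)

step 1: add edge 3-6 (w=2); MST = {3-6(w=2)}
step 2: add edge 2-3 (w=8); MST = {2-3(w=8) 3-6(w=2)}
step 3: add edge 3-4 (w=11); MST = {2-3(w=8) 3-4(w=11) 3-6(w=2)}
step 4: add edge 0-4 (w=12); MST = {0-4(w=12) 2-3(w=8) 3-4(w=11) 3-6(w=2)}
step 5: add edge 0-7 (w=5); MST = {0-4(w=12) 0-7(w=5) 2-3(w=8) 3-4(w=11) 3-6(w=2)}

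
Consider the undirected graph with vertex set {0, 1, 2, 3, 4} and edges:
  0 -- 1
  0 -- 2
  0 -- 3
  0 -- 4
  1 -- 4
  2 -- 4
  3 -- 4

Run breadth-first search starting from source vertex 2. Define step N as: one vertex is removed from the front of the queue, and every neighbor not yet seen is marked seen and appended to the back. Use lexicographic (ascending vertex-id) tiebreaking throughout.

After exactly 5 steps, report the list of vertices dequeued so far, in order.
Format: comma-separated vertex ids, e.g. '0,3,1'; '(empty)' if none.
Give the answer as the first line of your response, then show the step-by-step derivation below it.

2,0,4,1,3

step 1: dequeue 2; queue=[0,4]; order=2
step 2: dequeue 0; queue=[4,1,3]; order=2,0
step 3: dequeue 4; queue=[1,3]; order=2,0,4
step 4: dequeue 1; queue=[3]; order=2,0,4,1
step 5: dequeue 3; queue=[(empty)]; order=2,0,4,1,3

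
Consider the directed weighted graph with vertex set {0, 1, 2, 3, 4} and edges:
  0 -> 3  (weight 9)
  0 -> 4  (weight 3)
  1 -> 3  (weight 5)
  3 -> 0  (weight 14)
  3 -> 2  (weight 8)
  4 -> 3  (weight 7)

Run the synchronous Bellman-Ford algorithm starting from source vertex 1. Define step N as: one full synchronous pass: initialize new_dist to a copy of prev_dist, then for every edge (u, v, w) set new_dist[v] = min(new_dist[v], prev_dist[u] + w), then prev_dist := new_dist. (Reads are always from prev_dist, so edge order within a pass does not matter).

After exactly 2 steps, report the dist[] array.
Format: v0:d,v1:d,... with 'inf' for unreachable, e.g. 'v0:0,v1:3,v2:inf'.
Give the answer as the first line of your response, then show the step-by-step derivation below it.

v0:19,v1:0,v2:13,v3:5,v4:inf

step 1: dist = v0:inf,v1:0,v2:inf,v3:5,v4:inf
step 2: dist = v0:19,v1:0,v2:13,v3:5,v4:inf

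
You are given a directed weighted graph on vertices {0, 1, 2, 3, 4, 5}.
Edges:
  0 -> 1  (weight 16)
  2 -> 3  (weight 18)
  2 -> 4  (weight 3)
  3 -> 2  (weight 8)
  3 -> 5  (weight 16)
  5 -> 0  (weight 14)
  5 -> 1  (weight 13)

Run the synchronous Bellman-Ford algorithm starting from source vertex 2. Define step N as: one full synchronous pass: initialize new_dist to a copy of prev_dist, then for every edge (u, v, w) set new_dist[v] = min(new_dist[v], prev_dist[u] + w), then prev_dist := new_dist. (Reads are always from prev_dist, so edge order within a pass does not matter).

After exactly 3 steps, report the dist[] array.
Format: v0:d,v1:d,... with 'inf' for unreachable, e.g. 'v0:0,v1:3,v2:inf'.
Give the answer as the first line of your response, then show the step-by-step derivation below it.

v0:48,v1:47,v2:0,v3:18,v4:3,v5:34

step 1: dist = v0:inf,v1:inf,v2:0,v3:18,v4:3,v5:inf
step 2: dist = v0:inf,v1:inf,v2:0,v3:18,v4:3,v5:34
step 3: dist = v0:48,v1:47,v2:0,v3:18,v4:3,v5:34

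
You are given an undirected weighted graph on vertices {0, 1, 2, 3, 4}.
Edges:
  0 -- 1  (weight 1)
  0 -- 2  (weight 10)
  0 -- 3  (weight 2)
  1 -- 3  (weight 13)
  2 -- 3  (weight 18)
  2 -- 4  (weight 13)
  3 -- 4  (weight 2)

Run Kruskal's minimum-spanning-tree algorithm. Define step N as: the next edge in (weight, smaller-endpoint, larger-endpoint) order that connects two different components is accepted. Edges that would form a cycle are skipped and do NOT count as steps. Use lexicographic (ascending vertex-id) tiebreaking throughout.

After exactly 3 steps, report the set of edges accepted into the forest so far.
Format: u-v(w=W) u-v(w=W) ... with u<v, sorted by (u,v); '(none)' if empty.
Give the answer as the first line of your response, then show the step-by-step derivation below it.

0-1(w=1) 0-3(w=2) 3-4(w=2)

step 1: add edge 0-1 (w=1); MST = {0-1(w=1)}
step 2: add edge 0-3 (w=2); MST = {0-1(w=1) 0-3(w=2)}
step 3: add edge 3-4 (w=2); MST = {0-1(w=1) 0-3(w=2) 3-4(w=2)}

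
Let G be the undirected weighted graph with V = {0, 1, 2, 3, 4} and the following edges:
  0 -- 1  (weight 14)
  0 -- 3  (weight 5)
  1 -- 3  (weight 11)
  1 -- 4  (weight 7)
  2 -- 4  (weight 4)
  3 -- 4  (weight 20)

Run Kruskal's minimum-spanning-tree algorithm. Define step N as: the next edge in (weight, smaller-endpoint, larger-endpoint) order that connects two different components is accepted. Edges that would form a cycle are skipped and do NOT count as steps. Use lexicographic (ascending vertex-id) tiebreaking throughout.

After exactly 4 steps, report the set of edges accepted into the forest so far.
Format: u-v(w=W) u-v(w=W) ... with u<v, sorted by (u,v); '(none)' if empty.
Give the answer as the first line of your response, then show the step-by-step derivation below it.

0-3(w=5) 1-3(w=11) 1-4(w=7) 2-4(w=4)

step 1: add edge 2-4 (w=4); MST = {2-4(w=4)}
step 2: add edge 0-3 (w=5); MST = {0-3(w=5) 2-4(w=4)}
step 3: add edge 1-4 (w=7); MST = {0-3(w=5) 1-4(w=7) 2-4(w=4)}
step 4: add edge 1-3 (w=11); MST = {0-3(w=5) 1-3(w=11) 1-4(w=7) 2-4(w=4)}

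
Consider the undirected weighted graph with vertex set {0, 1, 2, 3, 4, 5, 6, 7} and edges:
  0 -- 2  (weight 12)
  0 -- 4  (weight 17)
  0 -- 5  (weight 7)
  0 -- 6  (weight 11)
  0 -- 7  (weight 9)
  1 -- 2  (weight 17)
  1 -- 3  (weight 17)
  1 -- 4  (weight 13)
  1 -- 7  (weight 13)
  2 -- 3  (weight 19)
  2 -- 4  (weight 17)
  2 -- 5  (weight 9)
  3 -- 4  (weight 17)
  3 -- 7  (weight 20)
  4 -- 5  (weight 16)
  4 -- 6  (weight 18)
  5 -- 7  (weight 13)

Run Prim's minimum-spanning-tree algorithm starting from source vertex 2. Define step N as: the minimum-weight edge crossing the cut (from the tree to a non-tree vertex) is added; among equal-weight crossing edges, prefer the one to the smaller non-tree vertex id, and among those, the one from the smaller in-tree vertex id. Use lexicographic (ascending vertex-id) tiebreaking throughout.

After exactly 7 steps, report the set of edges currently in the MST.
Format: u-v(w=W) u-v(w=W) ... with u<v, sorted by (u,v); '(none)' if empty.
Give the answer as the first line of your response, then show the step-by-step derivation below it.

0-5(w=7) 0-6(w=11) 0-7(w=9) 1-3(w=17) 1-4(w=13) 1-7(w=13) 2-5(w=9)

step 1: add edge 2-5 (w=9); MST = {2-5(w=9)}
step 2: add edge 0-5 (w=7); MST = {0-5(w=7) 2-5(w=9)}
step 3: add edge 0-7 (w=9); MST = {0-5(w=7) 0-7(w=9) 2-5(w=9)}
step 4: add edge 0-6 (w=11); MST = {0-5(w=7) 0-6(w=11) 0-7(w=9) 2-5(w=9)}
step 5: add edge 1-7 (w=13); MST = {0-5(w=7) 0-6(w=11) 0-7(w=9) 1-7(w=13) 2-5(w=9)}
step 6: add edge 1-4 (w=13); MST = {0-5(w=7) 0-6(w=11) 0-7(w=9) 1-4(w=13) 1-7(w=13) 2-5(w=9)}
step 7: add edge 1-3 (w=17); MST = {0-5(w=7) 0-6(w=11) 0-7(w=9) 1-3(w=17) 1-4(w=13) 1-7(w=13) 2-5(w=9)}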